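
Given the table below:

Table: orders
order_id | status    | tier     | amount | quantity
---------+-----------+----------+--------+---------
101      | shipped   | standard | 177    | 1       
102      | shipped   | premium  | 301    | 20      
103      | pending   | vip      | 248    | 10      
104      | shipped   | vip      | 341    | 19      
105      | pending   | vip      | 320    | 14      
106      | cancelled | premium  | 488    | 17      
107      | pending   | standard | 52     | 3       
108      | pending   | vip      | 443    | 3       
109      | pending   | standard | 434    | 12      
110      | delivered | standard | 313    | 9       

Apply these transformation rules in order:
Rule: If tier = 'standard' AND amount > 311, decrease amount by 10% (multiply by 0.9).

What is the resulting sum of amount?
3042.3

Step 1: Find records where tier = 'standard' AND amount > 311
Step 2: 2 records match, summing to 747
Step 3: After multiplier: 747 × 0.9 = 672.3
Step 4: Unaffected records sum: 2370
Step 5: Final sum = 672.3 + 2370 = 3042.3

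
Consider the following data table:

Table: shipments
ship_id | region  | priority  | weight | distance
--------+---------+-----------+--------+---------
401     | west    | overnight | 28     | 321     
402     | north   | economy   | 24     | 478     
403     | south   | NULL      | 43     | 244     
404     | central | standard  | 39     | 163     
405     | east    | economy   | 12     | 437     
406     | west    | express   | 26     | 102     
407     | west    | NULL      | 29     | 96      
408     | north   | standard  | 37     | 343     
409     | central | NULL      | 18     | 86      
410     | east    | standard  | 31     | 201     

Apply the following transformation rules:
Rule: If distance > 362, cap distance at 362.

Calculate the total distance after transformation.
2280

Step 1: 2 records have distance > 362
Step 2: These records originally summed to 915
Step 3: After capping: 2 × 362 = 724
Step 4: Unaffected records sum: 1556
Step 5: Final sum = 724 + 1556 = 2280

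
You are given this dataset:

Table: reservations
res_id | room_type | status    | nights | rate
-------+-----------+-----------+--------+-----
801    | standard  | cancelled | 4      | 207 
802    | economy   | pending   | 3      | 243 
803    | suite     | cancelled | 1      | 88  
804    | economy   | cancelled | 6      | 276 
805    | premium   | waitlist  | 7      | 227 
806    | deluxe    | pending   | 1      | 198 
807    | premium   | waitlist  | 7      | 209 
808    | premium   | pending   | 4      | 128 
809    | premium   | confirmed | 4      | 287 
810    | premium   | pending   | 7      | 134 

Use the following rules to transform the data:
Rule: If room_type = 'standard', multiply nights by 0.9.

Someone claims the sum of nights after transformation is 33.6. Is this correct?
No, the correct result is 43.6.

Step 1: Calculate the correct sum after transformation
Step 2: Apply multiplier 0.9 to records where room_type = 'standard'
Step 3: Correct result = 43.6
Step 4: Claimed result = 33.6
Step 5: 43.6 ≠ 33.6
Conclusion: The claimed result is incorrect. The correct answer is 43.6.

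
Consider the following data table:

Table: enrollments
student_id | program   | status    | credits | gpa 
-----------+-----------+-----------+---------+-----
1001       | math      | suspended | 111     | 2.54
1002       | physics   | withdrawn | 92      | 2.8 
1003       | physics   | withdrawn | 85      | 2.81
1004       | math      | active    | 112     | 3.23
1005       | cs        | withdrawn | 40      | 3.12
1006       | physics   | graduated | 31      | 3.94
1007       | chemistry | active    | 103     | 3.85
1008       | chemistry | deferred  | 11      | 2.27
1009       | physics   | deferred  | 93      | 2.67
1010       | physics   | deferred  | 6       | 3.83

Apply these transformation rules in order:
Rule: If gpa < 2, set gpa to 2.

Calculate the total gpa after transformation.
31.06

Step 1: 0 records have gpa < 2
Step 2: These records originally summed to 0
Step 3: After setting to minimum: 0 × 2 = 0
Step 4: Unaffected records sum: 31.06
Step 5: Final sum = 0 + 31.06 = 31.06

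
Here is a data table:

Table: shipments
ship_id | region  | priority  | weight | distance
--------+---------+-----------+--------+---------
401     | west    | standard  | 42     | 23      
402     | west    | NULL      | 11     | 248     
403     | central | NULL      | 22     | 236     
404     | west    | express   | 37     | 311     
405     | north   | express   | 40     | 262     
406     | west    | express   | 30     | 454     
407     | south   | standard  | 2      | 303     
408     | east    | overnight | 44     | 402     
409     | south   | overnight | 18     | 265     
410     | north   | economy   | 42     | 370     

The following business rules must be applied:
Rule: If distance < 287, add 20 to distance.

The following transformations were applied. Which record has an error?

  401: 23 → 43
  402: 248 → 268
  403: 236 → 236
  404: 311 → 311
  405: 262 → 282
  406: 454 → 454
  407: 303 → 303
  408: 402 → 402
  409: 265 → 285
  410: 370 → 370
Record 403 has an error. The correct transformed value should be 256, not 236.

Step 1: Check each record against the rule
Step 2: Record 403 has distance = 236
Step 3: Since 236 < 287, the bonus should have been applied
Step 4: Correct value = 256, but claimed value = 236
Conclusion: Record 403 has the error.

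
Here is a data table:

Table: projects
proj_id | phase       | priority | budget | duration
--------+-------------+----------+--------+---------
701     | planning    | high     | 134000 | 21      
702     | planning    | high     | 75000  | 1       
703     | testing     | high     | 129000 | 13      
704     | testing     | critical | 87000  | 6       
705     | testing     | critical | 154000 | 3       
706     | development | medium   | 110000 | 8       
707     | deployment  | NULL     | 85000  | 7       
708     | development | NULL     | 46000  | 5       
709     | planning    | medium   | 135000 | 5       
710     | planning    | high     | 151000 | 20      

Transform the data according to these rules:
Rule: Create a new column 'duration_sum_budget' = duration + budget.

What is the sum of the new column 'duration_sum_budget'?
1106089

Step 1: For each record, compute duration + budget
Example calculations:
  21 + 134000 = 134021
  1 + 75000 = 75001
  13 + 129000 = 129013
  ...
Step 2: Sum all derived values
Step 3: Total = 1106089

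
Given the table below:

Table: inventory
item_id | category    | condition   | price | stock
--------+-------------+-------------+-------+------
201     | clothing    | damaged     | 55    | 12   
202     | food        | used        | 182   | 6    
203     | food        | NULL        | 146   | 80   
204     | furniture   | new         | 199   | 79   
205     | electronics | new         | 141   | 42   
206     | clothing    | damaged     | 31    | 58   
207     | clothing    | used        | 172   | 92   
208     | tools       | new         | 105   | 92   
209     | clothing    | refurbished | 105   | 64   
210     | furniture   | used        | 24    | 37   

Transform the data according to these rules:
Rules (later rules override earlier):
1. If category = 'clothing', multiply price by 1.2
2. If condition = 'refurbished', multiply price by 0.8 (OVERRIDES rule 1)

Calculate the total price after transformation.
1190.6

Step 1: Rule 2 takes priority for records with condition = 'refurbished'
  - 1 records: 105 × 0.8 = 84.0
Step 2: Rule 1 applies to remaining records with category = 'clothing'
  - 3 records: 258 × 1.2 = 309.6
Step 3: Other records unchanged: 797
Step 4: Final sum = 84.0 + 309.6 + 797 = 1190.6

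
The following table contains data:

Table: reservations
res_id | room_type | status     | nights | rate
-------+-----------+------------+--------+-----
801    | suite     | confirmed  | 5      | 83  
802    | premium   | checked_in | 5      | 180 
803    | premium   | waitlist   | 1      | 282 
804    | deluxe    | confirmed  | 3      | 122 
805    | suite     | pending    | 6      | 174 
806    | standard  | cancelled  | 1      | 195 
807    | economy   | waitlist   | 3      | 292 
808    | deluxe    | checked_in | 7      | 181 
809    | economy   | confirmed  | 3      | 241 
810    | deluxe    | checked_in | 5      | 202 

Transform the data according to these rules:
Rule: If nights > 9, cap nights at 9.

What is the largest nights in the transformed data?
7

Step 1: Original maximum nights = 7
Step 2: Check cap of 9 against maximum
Step 3: No records exceed the cap (max 7 <= cap 9), so no capping applies
Step 4: Maximum after transformation = 7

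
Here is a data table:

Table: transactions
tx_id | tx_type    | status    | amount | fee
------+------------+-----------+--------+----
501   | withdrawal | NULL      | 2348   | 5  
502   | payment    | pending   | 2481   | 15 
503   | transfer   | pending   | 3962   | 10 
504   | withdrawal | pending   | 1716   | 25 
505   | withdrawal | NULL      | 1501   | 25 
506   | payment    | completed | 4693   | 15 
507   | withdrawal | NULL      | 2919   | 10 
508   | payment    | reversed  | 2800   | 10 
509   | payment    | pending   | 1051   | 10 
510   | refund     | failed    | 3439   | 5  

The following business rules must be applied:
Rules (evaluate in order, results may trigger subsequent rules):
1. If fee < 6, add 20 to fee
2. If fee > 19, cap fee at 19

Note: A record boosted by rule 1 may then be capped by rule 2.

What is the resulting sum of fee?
146

Step 1: Apply rule 1 to records with fee < 6
  - 2 records get bonus of 20
  - Of these, 2 records then exceed 19 and get capped
Step 2: Apply rule 2 to records with fee > 19
  - 2 records (original) are capped
Step 3: Calculate final sum = 146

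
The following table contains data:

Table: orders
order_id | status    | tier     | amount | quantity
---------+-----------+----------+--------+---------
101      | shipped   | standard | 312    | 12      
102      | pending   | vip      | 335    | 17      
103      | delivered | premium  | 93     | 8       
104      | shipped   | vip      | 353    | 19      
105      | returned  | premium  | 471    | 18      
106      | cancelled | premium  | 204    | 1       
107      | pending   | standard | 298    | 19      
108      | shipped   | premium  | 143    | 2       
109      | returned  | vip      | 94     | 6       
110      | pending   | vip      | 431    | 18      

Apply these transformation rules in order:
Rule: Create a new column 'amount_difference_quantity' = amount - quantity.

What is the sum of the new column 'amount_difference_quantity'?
2614

Step 1: For each record, compute amount - quantity
Example calculations:
  312 - 12 = 300
  335 - 17 = 318
  93 - 8 = 85
  ...
Step 2: Sum all derived values
Step 3: Total = 2614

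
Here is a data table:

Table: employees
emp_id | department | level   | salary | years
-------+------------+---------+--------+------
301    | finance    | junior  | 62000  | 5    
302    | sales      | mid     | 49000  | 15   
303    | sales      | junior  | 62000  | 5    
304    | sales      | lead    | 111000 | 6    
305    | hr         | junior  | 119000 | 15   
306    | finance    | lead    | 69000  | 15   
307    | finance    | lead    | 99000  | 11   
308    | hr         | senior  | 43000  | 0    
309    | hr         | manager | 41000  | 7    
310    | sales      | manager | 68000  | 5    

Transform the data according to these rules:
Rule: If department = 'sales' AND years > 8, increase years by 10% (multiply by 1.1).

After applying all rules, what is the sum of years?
85.5

Step 1: Find records where department = 'sales' AND years > 8
Step 2: 1 records match, summing to 15
Step 3: After multiplier: 15 × 1.1 = 16.5
Step 4: Unaffected records sum: 69
Step 5: Final sum = 16.5 + 69 = 85.5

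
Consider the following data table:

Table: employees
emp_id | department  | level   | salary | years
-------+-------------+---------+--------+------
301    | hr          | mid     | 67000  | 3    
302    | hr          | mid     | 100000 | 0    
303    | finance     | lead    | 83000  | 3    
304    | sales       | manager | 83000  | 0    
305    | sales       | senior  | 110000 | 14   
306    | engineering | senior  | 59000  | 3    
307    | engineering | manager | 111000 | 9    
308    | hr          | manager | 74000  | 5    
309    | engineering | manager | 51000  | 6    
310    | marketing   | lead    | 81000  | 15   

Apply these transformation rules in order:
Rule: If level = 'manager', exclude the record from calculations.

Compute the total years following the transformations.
38

Step 1: Identify records where level = 'manager'
Step 2: The excluded records sum to 20
Step 3: Original total years = 58
Step 4: Remaining total = 58 - 20 = 38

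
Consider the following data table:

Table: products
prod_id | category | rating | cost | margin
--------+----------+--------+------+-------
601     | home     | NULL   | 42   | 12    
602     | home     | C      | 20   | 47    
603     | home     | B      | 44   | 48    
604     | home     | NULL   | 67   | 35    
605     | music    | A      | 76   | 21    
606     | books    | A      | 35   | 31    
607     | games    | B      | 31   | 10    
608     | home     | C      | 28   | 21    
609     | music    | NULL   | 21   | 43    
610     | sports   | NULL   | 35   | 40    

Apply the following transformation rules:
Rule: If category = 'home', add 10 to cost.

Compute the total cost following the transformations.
449

Step 1: Count records where category = 'home': 5
Step 2: Total bonus added: 5 × 10 = 50
Step 3: Original sum of cost: 399
Step 4: Final sum = 399 + 50 = 449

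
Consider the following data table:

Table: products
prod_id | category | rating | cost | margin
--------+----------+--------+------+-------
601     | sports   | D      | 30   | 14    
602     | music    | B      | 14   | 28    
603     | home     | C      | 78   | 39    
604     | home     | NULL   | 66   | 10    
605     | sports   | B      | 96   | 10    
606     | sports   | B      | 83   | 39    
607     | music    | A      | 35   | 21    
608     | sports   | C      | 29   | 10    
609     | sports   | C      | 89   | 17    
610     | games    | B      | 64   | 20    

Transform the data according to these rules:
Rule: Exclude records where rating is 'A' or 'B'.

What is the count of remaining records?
5

Step 1: Count records to exclude
  - 1 (A) + 4 (B) = 5 records
Step 2: Total records: 10
Step 3: Remaining = 10 - 5 = 5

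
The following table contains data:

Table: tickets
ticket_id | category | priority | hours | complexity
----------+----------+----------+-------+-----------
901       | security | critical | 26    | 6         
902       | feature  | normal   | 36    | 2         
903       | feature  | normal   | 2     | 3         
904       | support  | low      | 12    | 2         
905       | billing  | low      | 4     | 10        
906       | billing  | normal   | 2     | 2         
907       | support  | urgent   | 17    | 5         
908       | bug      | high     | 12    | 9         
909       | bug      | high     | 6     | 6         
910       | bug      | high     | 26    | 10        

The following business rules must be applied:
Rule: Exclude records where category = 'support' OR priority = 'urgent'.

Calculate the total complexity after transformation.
48

Step 1: Find records where category = 'support' OR priority = 'urgent'
Step 2: 2 records match, summing to 7
Step 3: Original sum: 55
Step 4: Remaining sum = 55 - 7 = 48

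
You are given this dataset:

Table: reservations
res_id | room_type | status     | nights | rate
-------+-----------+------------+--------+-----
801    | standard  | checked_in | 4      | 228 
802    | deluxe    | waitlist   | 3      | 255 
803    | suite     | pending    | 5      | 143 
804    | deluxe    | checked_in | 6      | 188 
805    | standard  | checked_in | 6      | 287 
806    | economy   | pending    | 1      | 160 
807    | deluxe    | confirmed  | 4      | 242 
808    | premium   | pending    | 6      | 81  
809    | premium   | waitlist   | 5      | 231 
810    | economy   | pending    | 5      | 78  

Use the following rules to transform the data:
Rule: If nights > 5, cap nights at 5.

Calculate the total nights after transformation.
42

Step 1: 3 records have nights > 5
Step 2: These records originally summed to 18
Step 3: After capping: 3 × 5 = 15
Step 4: Unaffected records sum: 27
Step 5: Final sum = 15 + 27 = 42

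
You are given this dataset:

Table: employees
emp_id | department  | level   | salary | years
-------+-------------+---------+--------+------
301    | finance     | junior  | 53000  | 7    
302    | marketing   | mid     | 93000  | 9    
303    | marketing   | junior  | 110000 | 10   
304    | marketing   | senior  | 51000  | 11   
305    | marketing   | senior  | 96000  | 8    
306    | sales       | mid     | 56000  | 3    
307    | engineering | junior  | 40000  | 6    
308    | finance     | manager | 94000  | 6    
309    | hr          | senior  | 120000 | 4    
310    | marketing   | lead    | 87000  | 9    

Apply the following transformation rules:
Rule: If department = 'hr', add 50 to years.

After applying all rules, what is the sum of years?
123

Step 1: Count records where department = 'hr': 1
Step 2: Total bonus added: 1 × 50 = 50
Step 3: Original sum of years: 73
Step 4: Final sum = 73 + 50 = 123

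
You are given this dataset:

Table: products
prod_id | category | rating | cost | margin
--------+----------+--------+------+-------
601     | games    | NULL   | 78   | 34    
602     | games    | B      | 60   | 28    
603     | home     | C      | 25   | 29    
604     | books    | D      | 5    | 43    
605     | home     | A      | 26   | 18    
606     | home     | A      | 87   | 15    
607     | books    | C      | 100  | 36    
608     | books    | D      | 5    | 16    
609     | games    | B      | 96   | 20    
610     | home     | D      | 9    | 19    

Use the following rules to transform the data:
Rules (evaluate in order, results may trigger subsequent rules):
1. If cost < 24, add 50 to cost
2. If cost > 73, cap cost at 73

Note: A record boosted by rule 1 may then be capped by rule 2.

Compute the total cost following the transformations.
572

Step 1: Apply rule 1 to records with cost < 24
  - 3 records get bonus of 50
  - Of these, 0 records then exceed 73 and get capped
Step 2: Apply rule 2 to records with cost > 73
  - 4 records (original) are capped
Step 3: Calculate final sum = 572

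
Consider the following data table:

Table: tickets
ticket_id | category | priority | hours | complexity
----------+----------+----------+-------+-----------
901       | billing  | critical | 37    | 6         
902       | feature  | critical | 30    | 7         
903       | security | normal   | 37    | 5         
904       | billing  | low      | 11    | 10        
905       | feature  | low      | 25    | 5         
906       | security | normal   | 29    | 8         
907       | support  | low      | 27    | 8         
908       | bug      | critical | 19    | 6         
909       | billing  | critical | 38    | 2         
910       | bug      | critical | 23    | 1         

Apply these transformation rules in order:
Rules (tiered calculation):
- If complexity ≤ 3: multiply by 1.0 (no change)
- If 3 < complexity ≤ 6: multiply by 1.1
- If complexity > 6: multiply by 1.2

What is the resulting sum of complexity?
66.8

Step 1: Tier 1 (complexity ≤ 3): 2 records, sum = 3 × 1.0 = 3.0
Step 2: Tier 2 (3 < complexity ≤ 6): 4 records, sum = 22 × 1.1 = 24.2
Step 3: Tier 3 (complexity > 6): 4 records, sum = 33 × 1.2 = 39.6
Step 4: Final sum = 3.0 + 24.2 + 39.6 = 66.8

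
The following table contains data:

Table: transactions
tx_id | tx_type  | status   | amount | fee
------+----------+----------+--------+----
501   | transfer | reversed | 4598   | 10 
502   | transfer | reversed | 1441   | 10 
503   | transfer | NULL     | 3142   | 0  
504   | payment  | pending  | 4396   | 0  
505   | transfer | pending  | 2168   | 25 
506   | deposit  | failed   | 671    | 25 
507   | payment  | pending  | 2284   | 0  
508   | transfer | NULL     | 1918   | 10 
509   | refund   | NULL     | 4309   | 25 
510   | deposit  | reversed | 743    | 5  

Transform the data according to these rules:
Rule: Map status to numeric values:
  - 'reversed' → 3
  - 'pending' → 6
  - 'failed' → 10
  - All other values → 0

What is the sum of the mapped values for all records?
37

Step 1: Apply mapping to each record
Step 2: Count by status:
  'reversed': 3 records × 3 = 9
  'pending': 3 records × 6 = 18
  'failed': 1 records × 10 = 10
Step 3: Sum all mapped values = 37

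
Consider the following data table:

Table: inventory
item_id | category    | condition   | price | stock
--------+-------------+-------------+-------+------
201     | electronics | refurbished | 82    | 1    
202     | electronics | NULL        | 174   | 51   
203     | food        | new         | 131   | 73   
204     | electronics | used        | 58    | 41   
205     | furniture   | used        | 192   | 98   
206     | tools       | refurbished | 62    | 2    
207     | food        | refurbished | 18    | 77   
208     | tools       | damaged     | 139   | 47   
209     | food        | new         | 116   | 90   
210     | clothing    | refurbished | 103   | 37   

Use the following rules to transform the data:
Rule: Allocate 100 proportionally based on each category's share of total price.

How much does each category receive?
clothing: 9.58, electronics: 29.21, food: 24.65, furniture: 17.86, tools: 18.7

Step 1: Calculate total price = 1075
Step 2: Calculate each category's proportion:
  clothing: 103/1075 = 9.58% → 9.58
  electronics: 314/1075 = 29.21% → 29.21
  food: 265/1075 = 24.65% → 24.65
  furniture: 192/1075 = 17.86% → 17.86
  tools: 201/1075 = 18.70% → 18.7
Step 3: Verify: sum of allocations ≈ 100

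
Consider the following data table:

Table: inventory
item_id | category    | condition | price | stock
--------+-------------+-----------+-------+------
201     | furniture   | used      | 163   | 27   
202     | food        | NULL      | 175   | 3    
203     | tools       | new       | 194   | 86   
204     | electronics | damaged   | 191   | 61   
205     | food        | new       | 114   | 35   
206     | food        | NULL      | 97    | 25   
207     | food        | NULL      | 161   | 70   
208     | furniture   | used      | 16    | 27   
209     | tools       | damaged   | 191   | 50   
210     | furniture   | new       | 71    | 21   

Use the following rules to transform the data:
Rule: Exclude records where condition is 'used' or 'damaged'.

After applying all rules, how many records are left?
6

Step 1: Count records to exclude
  - 2 (used) + 2 (damaged) = 4 records
Step 2: Total records: 10
Step 3: Remaining = 10 - 4 = 6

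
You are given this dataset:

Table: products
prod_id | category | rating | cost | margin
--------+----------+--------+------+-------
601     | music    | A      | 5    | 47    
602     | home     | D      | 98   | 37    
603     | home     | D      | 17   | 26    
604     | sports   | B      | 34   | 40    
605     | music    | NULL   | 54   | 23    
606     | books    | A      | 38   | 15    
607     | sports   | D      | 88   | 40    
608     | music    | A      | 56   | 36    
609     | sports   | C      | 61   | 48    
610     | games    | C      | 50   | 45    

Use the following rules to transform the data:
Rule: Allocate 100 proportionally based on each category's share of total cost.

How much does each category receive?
books: 7.58, games: 9.98, home: 22.95, music: 22.95, sports: 36.53

Step 1: Calculate total cost = 501
Step 2: Calculate each category's proportion:
  books: 38/501 = 7.58% → 7.58
  games: 50/501 = 9.98% → 9.98
  home: 115/501 = 22.95% → 22.95
  music: 115/501 = 22.95% → 22.95
  sports: 183/501 = 36.53% → 36.53
Step 3: Verify: sum of allocations ≈ 100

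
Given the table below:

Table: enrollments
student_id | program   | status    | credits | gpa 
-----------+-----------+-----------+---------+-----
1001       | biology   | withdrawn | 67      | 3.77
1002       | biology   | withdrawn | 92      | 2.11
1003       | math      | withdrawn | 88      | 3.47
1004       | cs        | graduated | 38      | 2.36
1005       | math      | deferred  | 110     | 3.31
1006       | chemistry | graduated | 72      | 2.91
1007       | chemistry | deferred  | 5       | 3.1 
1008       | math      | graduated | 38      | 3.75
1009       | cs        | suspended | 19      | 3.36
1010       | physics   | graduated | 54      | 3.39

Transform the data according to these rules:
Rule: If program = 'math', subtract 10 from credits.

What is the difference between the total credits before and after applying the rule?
30

Step 1: Original sum of credits = 583
Step 2: 3 records have program = 'math'
Step 3: Each affected record changes by -10
Step 4: Total change = 3 × -10 = -30
Step 5: New sum = 583 + -30 = 553
Step 6: Difference = |553 - 583| = 30
        (Sum decreased by 30)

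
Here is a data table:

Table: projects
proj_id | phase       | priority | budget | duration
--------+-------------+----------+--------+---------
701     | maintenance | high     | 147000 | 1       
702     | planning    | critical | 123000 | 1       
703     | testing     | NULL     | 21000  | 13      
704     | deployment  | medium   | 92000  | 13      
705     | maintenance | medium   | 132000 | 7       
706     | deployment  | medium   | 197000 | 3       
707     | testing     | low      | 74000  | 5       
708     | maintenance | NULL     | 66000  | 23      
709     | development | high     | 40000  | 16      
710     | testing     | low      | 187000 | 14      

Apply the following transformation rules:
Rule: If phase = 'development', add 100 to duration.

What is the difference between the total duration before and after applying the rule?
100

Step 1: Original sum of duration = 96
Step 2: 1 records have phase = 'development'
Step 3: Each affected record changes by 100
Step 4: Total change = 1 × 100 = 100
Step 5: New sum = 96 + 100 = 196
Step 6: Difference = |196 - 96| = 100
        (Sum increased by 100)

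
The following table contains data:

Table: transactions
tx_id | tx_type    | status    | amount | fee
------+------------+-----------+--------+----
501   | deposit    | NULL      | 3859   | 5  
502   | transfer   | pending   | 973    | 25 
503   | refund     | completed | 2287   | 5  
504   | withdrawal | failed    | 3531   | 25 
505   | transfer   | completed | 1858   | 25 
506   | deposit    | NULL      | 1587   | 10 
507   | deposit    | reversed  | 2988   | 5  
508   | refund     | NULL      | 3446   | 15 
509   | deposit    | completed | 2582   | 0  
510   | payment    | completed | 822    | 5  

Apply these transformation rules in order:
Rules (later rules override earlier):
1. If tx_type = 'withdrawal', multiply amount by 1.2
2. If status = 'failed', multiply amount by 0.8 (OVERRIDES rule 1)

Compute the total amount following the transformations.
23226.8

Step 1: Rule 2 takes priority for records with status = 'failed'
  - 1 records: 3531 × 0.8 = 2824.8
Step 2: Rule 1 applies to remaining records with tx_type = 'withdrawal'
  - 0 records: 0 × 1.2 = 0.0
Step 3: Other records unchanged: 20402
Step 4: Final sum = 2824.8 + 0.0 + 20402 = 23226.8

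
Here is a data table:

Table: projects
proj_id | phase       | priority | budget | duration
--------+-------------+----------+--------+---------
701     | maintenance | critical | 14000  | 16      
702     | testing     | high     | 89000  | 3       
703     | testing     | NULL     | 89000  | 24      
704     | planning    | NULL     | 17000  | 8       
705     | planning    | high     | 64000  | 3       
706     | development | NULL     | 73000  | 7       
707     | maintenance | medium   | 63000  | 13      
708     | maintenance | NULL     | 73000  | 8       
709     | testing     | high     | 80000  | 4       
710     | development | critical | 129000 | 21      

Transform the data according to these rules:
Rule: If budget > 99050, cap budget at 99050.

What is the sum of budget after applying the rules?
661050

Step 1: 1 records have budget > 99050
Step 2: These records originally summed to 129000
Step 3: After capping: 1 × 99050 = 99050
Step 4: Unaffected records sum: 562000
Step 5: Final sum = 99050 + 562000 = 661050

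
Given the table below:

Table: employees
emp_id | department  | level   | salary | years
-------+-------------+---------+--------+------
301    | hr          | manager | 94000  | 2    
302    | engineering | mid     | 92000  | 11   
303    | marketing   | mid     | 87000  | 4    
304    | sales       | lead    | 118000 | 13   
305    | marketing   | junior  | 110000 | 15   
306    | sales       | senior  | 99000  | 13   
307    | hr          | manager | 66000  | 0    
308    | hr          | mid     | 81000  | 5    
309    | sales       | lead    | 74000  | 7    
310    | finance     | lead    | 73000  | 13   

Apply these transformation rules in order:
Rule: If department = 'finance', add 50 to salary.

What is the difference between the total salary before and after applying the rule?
50

Step 1: Original sum of salary = 894000
Step 2: 1 records have department = 'finance'
Step 3: Each affected record changes by 50
Step 4: Total change = 1 × 50 = 50
Step 5: New sum = 894000 + 50 = 894050
Step 6: Difference = |894050 - 894000| = 50
        (Sum increased by 50)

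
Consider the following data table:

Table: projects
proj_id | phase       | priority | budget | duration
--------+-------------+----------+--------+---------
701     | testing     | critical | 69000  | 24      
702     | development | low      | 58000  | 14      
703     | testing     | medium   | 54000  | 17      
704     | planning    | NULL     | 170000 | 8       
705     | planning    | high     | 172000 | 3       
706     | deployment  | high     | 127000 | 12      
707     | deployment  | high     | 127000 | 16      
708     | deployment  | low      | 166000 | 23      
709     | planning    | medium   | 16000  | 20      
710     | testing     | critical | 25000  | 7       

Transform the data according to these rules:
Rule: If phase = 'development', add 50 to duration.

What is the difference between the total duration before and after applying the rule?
50

Step 1: Original sum of duration = 144
Step 2: 1 records have phase = 'development'
Step 3: Each affected record changes by 50
Step 4: Total change = 1 × 50 = 50
Step 5: New sum = 144 + 50 = 194
Step 6: Difference = |194 - 144| = 50
        (Sum increased by 50)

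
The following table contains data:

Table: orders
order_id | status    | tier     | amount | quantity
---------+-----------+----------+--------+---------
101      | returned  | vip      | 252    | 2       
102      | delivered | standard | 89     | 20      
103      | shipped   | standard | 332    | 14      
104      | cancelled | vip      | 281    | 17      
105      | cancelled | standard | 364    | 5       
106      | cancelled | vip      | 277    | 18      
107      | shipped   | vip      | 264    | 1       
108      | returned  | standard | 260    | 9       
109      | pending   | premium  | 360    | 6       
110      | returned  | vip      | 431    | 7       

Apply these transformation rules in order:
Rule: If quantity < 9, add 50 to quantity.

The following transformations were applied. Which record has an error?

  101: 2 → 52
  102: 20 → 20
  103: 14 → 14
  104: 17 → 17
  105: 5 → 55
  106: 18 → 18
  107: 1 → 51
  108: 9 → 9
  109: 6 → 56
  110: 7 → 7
Record 110 has an error. The correct transformed value should be 57, not 7.

Step 1: Check each record against the rule
Step 2: Record 110 has quantity = 7
Step 3: Since 7 < 9, the bonus should have been applied
Step 4: Correct value = 57, but claimed value = 7
Conclusion: Record 110 has the error.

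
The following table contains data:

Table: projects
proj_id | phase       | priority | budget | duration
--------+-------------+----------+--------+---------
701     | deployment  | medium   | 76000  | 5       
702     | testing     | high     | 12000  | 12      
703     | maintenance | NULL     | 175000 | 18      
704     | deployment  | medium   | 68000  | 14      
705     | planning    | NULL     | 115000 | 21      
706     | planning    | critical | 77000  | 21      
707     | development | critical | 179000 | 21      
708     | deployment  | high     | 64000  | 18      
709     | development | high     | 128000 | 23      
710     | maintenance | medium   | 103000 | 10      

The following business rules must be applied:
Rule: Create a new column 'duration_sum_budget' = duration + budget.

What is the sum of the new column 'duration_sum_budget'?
997163

Step 1: For each record, compute duration + budget
Example calculations:
  5 + 76000 = 76005
  12 + 12000 = 12012
  18 + 175000 = 175018
  ...
Step 2: Sum all derived values
Step 3: Total = 997163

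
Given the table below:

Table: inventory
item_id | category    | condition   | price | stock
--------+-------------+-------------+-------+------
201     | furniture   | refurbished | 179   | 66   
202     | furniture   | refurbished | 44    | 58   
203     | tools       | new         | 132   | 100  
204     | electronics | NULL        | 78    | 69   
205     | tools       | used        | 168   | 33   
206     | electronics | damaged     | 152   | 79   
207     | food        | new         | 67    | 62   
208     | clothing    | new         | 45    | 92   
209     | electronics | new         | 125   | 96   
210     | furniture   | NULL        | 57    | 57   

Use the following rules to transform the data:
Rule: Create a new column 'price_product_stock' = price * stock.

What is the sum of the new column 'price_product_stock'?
74043

Step 1: For each record, compute price * stock
Example calculations:
  179 * 66 = 11814
  44 * 58 = 2552
  132 * 100 = 13200
  ...
Step 2: Sum all derived values
Step 3: Total = 74043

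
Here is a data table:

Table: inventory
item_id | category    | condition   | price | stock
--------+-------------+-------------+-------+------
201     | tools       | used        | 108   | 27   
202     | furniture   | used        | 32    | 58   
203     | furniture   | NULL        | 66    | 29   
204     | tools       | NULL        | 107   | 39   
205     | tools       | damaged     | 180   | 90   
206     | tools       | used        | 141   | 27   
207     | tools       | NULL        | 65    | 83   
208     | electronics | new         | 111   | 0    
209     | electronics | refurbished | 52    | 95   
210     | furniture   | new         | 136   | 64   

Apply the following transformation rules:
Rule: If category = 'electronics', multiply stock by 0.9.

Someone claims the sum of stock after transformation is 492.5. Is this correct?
No, the correct result is 502.5.

Step 1: Calculate the correct sum after transformation
Step 2: Apply multiplier 0.9 to records where category = 'electronics'
Step 3: Correct result = 502.5
Step 4: Claimed result = 492.5
Step 5: 502.5 ≠ 492.5
Conclusion: The claimed result is incorrect. The correct answer is 502.5.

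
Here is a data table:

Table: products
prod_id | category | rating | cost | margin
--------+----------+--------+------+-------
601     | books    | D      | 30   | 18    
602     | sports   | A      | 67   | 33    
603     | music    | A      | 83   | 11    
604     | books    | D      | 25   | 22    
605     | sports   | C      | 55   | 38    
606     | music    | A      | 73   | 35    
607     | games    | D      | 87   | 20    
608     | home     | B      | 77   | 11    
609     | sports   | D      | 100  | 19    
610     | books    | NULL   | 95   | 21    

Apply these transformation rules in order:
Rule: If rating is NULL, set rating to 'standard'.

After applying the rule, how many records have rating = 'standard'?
1

Step 1: Count records where rating IS NULL
Step 2: Found 1 records with NULL rating
Step 3: These records will have rating set to 'standard'
Step 4: Records already having rating = 'standard': 0
Step 5: Answer: 1 + 0 = 1 records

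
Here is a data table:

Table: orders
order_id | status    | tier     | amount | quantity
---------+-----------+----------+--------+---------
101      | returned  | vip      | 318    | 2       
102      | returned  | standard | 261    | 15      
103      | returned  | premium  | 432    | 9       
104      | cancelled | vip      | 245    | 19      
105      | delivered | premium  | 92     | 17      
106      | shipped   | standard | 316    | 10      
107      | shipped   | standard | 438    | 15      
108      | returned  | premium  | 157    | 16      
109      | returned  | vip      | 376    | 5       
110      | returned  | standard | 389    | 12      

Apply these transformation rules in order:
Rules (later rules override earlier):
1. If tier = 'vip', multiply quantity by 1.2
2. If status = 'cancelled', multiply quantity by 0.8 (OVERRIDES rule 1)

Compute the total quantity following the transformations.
117.6

Step 1: Rule 2 takes priority for records with status = 'cancelled'
  - 1 records: 19 × 0.8 = 15.2
Step 2: Rule 1 applies to remaining records with tier = 'vip'
  - 2 records: 7 × 1.2 = 8.4
Step 3: Other records unchanged: 94
Step 4: Final sum = 15.2 + 8.4 + 94 = 117.6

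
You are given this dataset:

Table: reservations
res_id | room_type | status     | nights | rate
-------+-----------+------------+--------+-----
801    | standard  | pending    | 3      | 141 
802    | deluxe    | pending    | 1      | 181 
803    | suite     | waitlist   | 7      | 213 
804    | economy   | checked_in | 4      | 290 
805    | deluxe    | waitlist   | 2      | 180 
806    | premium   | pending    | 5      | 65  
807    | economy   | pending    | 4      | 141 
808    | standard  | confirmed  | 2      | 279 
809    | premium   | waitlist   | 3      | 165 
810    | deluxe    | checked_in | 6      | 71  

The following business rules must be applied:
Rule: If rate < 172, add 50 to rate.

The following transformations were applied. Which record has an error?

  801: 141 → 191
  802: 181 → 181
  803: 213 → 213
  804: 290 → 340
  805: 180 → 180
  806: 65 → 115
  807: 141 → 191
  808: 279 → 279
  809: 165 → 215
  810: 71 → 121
Record 804 has an error. The correct transformed value should be 290, not 340.

Step 1: Check each record against the rule
Step 2: Record 804 has rate = 290
Step 3: Since 290 >= 172, the bonus should not have been applied
Step 4: Correct value = 290, but claimed value = 340
Conclusion: Record 804 has the error.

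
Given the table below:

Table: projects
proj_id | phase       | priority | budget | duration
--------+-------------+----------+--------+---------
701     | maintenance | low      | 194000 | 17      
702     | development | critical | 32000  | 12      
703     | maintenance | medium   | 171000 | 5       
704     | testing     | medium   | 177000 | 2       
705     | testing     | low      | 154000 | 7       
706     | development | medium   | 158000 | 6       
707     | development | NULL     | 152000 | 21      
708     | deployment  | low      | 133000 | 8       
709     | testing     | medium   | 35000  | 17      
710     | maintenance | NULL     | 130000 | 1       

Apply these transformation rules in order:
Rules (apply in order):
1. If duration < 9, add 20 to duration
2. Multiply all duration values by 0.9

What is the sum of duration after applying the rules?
194.4

Step 1: Apply Rule 1 - Add 20 to records with duration < 9
  - 6 records affected: 29 + (6 × 20) = 149
  - Unaffected records: 67
  - Sum after Rule 1: 216
Step 2: Apply Rule 2 - Multiply all by 0.9
  - 216 × 0.9 = 194.4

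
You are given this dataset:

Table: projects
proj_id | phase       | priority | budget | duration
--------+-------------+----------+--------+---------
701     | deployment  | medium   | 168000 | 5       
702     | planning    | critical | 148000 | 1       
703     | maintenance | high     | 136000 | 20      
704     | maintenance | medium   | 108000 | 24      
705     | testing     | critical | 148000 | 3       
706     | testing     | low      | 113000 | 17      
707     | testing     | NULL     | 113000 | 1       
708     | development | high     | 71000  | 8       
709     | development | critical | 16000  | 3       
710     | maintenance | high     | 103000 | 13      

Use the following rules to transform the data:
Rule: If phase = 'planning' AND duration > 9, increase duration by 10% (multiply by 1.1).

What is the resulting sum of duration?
95

Step 1: Find records where phase = 'planning' AND duration > 9
Step 2: 0 records match, summing to 0
Step 3: After multiplier: 0 × 1.1 = 0.0
Step 4: Unaffected records sum: 95
Step 5: Final sum = 0.0 + 95 = 95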